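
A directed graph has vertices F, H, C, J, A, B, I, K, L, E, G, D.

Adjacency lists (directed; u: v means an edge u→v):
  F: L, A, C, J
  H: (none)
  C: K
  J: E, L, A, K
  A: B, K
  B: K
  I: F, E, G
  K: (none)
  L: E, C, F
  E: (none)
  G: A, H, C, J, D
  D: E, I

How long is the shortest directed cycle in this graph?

2

For each vertex v, BFS finds the shortest path from v back to v.
The shortest such closed walk is F → L → F, length 2.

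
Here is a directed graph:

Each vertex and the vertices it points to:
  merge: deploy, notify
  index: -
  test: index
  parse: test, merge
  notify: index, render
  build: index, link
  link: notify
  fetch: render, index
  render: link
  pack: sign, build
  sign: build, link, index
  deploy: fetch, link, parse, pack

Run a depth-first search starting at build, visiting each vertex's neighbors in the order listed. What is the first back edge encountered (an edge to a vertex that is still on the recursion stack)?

DFS from build (visiting each vertex's neighbors in the order listed); mark gray on enter, black on exit:
build gray
  index gray
  index black
  link gray
    notify gray
      notify→index: index black — skip
      render gray
        render→link: link is gray → back edge
First back edge: render → link.

render→link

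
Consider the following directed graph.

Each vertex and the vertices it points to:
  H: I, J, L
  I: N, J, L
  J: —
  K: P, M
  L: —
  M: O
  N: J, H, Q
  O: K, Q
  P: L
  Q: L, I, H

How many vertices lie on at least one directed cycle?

A vertex is on a directed cycle iff it belongs to a strongly connected component of size ≥ 2 (or has a self-loop).
The vertices on cycles are {H, I, K, M, N, O, Q} — 7 in total.

7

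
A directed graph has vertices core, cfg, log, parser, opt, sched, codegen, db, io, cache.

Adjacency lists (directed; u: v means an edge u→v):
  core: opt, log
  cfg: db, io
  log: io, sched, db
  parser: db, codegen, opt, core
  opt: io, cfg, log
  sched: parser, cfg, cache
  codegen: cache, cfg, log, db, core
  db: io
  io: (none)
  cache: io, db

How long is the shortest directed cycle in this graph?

For each vertex v, BFS finds the shortest path from v back to v.
The shortest such closed walk is sched → parser → core → log → sched, length 4.

4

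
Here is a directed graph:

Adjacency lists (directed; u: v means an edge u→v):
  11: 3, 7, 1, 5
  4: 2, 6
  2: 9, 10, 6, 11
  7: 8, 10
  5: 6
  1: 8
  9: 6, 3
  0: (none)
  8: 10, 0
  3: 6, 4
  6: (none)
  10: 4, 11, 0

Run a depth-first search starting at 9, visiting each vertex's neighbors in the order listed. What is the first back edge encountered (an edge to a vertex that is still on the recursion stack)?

2→9

DFS from 9 (visiting each vertex's neighbors in the order listed); mark gray on enter, black on exit:
9 gray
  6 gray
  6 black
  3 gray
    3→6: 6 black — skip
    4 gray
      2 gray
        2→9: 9 is gray → back edge
First back edge: 2 → 9.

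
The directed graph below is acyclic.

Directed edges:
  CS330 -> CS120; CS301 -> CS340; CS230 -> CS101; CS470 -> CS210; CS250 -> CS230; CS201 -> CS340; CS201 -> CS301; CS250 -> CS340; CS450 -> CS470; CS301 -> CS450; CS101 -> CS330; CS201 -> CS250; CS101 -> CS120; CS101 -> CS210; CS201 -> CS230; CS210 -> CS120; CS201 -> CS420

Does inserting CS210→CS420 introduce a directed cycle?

No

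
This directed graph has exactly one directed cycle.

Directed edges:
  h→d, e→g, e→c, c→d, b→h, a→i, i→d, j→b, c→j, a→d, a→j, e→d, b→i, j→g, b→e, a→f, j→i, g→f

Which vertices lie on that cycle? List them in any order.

b, c, e, j

DFS with gray/black marking from j:
j gray
  b gray
    e gray
      d gray
      d black
      c gray
        c→j: j is gray → back edge
Back edge closes the cycle j → b → e → c → j; its vertices are {b, c, e, j}.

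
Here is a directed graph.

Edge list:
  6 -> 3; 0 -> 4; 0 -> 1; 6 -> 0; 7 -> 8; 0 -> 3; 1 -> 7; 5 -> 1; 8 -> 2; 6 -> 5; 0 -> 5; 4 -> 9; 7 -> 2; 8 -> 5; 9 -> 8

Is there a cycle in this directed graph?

DFS with white/gray/black marking, starting from 7:
7 gray
  8 gray
    5 gray
      1 gray
        1→7: 7 is gray → back edge
Back edge found, so a cycle exists: 7 → 8 → 5 → 1 → 7.

Yes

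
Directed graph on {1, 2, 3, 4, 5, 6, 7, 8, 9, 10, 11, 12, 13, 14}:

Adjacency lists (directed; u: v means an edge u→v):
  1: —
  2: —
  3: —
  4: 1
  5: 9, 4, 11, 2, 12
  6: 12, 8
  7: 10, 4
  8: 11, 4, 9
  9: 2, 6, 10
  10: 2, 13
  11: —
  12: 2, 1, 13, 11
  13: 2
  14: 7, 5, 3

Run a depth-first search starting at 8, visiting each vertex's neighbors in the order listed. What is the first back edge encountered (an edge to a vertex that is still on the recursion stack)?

6->8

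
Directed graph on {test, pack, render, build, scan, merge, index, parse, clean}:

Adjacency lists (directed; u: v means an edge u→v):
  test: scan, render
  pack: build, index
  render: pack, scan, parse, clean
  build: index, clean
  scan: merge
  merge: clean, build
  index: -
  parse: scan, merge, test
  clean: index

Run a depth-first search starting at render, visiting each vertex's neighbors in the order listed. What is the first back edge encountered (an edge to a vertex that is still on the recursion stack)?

test->render

DFS from render (visiting each vertex's neighbors in the order listed); mark gray on enter, black on exit:
render gray
  pack gray
    build gray
      index gray
      index black
      clean gray
        clean→index: index black — skip
      clean black
    build black
    pack→index: index black — skip
  pack black
  scan gray
    merge gray
      merge→clean: clean black — skip
      merge→build: build black — skip
    merge black
  scan black
  parse gray
    parse→scan: scan black — skip
    parse→merge: merge black — skip
    test gray
      test→scan: scan black — skip
      test→render: render is gray → back edge
First back edge: test → render.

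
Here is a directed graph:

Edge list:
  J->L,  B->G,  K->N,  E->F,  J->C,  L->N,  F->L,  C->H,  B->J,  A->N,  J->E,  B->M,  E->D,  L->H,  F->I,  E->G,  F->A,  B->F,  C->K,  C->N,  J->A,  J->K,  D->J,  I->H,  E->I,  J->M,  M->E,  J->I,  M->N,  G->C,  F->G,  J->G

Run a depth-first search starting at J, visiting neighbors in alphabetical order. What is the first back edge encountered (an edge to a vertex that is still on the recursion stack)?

D→J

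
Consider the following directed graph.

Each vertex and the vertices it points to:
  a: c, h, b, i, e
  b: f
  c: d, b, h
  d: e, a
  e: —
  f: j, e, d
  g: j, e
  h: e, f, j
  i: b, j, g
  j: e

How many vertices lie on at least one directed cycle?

7

A vertex is on a directed cycle iff it belongs to a strongly connected component of size ≥ 2 (or has a self-loop).
The vertices on cycles are {a, b, c, d, f, h, i} — 7 in total.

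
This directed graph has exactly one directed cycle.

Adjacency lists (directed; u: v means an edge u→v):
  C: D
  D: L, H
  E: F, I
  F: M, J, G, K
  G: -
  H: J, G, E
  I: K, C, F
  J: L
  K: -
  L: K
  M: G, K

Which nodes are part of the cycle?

DFS with gray/black marking from E:
E gray
  F gray
    M gray
      G gray
      G black
      K gray
      K black
    M black
    J gray
      L gray
        L→K: K black — skip
      L black
    J black
    F→G: G black — skip
    F→K: K black — skip
  F black
  I gray
    I→K: K black — skip
    C gray
      D gray
        D→L: L black — skip
        H gray
          H→J: J black — skip
          H→G: G black — skip
          H→E: E is gray → back edge
Back edge closes the cycle E → I → C → D → H → E; its vertices are {C, D, E, H, I}.

C, D, E, H, I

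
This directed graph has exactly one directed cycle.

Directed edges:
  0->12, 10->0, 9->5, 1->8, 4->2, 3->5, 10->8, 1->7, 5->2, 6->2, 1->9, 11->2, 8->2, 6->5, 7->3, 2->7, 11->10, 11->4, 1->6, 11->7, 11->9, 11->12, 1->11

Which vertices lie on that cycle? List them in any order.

2, 3, 5, 7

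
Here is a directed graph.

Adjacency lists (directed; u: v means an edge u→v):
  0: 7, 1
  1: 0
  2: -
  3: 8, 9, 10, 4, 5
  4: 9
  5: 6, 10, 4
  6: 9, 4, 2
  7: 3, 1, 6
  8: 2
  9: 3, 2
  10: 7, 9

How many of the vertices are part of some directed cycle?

9

A vertex is on a directed cycle iff it belongs to a strongly connected component of size ≥ 2 (or has a self-loop).
The vertices on cycles are {0, 1, 3, 4, 5, 6, 7, 9, 10} — 9 in total.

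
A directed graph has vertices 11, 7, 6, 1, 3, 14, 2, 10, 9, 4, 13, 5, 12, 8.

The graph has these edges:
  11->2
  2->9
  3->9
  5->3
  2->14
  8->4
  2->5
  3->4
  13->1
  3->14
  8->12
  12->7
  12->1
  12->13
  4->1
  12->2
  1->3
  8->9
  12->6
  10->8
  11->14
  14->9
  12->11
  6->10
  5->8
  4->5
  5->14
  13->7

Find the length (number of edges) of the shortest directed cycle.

For each vertex v, BFS finds the shortest path from v back to v.
The shortest such closed walk is 8 → 4 → 5 → 8, length 3.

3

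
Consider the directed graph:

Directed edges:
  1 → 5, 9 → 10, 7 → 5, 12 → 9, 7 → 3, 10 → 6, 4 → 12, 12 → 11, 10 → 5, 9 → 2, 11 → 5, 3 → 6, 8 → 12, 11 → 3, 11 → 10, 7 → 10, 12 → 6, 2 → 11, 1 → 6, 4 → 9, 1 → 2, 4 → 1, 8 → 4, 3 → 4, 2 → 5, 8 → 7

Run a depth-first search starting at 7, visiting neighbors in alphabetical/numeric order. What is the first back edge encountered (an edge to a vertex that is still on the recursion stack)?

DFS from 7 (visiting neighbors in alphabetical/numeric order); mark gray on enter, black on exit:
7 gray
  3 gray
    4 gray
      1 gray
        2 gray
          5 gray
          5 black
          11 gray
            11→3: 3 is gray → back edge
First back edge: 11 → 3.

11→3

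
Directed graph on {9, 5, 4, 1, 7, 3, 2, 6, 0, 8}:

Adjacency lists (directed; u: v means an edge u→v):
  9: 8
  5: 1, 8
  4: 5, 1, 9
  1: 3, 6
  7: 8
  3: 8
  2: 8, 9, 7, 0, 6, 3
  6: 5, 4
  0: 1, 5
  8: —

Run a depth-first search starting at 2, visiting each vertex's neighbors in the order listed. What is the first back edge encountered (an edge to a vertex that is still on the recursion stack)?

DFS from 2 (visiting each vertex's neighbors in the order listed); mark gray on enter, black on exit:
2 gray
  8 gray
  8 black
  9 gray
    9→8: 8 black — skip
  9 black
  7 gray
    7→8: 8 black — skip
  7 black
  0 gray
    1 gray
      3 gray
        3→8: 8 black — skip
      3 black
      6 gray
        5 gray
          5→1: 1 is gray → back edge
First back edge: 5 → 1.

5→1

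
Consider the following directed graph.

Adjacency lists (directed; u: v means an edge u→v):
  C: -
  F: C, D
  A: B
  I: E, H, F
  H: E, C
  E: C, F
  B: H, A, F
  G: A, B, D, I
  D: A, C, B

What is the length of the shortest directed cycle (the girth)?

For each vertex v, BFS finds the shortest path from v back to v.
The shortest such closed walk is A → B → A, length 2.

2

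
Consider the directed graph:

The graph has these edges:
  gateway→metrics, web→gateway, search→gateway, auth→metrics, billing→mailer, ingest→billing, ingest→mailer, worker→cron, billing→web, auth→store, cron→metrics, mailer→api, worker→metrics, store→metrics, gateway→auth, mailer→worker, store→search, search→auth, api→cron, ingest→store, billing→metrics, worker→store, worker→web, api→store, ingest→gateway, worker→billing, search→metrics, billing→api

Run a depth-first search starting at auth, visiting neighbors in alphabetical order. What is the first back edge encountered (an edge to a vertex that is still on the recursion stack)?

search→auth

DFS from auth (visiting neighbors in alphabetical order); mark gray on enter, black on exit:
auth gray
  metrics gray
  metrics black
  store gray
    store→metrics: metrics black — skip
    search gray
      search→auth: auth is gray → back edge
First back edge: search → auth.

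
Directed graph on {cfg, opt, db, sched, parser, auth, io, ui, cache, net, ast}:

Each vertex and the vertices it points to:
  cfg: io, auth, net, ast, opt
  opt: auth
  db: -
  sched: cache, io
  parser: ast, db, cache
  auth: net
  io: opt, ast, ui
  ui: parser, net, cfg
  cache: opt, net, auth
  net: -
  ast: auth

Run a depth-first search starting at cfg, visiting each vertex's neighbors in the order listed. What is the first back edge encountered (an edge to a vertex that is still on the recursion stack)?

DFS from cfg (visiting each vertex's neighbors in the order listed); mark gray on enter, black on exit:
cfg gray
  io gray
    opt gray
      auth gray
        net gray
        net black
      auth black
    opt black
    ast gray
      ast→auth: auth black — skip
    ast black
    ui gray
      parser gray
        parser→ast: ast black — skip
        db gray
        db black
        cache gray
          cache→opt: opt black — skip
          cache→net: net black — skip
          cache→auth: auth black — skip
        cache black
      parser black
      ui→net: net black — skip
      ui→cfg: cfg is gray → back edge
First back edge: ui → cfg.

ui→cfg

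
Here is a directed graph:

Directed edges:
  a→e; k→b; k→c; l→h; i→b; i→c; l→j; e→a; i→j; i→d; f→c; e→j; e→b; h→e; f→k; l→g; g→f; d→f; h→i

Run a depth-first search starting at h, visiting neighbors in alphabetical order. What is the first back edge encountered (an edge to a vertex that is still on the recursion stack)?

a->e

DFS from h (visiting neighbors in alphabetical order); mark gray on enter, black on exit:
h gray
  e gray
    a gray
      a→e: e is gray → back edge
First back edge: a → e.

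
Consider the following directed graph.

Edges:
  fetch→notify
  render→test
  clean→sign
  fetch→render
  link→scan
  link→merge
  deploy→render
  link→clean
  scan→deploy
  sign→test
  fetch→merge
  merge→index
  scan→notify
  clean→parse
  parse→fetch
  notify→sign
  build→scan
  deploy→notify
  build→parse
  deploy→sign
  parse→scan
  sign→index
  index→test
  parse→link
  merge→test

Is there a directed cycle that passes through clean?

Yes

clean is on a cycle iff clean can reach itself via ≥1 edge.
clean → parse → link → clean — yes.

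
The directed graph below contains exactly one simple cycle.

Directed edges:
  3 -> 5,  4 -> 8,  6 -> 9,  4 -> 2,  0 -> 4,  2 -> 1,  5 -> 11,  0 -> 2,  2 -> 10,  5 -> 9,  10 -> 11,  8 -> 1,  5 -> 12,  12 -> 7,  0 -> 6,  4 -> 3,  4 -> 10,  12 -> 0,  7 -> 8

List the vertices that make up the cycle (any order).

DFS with gray/black marking from 12:
12 gray
  7 gray
    8 gray
      1 gray
      1 black
    8 black
  7 black
  0 gray
    6 gray
      9 gray
      9 black
    6 black
    4 gray
      3 gray
        5 gray
          5→9: 9 black — skip
          11 gray
          11 black
          5→12: 12 is gray → back edge
Back edge closes the cycle 12 → 0 → 4 → 3 → 5 → 12; its vertices are {0, 3, 4, 5, 12}.

0, 3, 4, 5, 12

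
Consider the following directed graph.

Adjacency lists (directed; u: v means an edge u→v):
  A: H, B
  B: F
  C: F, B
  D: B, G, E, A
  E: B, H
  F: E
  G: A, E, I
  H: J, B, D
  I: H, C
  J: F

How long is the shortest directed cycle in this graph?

3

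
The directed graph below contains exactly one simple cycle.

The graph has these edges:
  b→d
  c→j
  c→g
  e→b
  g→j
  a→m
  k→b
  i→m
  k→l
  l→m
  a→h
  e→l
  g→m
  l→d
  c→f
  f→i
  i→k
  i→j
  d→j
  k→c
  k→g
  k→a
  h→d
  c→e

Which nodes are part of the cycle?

c, f, i, k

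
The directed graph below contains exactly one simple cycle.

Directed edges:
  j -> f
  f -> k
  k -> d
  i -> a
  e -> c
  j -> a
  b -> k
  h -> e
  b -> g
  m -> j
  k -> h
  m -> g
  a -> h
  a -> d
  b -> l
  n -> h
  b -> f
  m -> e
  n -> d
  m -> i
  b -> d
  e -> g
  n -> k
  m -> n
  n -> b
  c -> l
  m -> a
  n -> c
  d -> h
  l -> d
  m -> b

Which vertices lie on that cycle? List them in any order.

c, d, e, h, l

DFS with gray/black marking from e:
e gray
  c gray
    l gray
      d gray
        h gray
          h→e: e is gray → back edge
Back edge closes the cycle e → c → l → d → h → e; its vertices are {c, d, e, h, l}.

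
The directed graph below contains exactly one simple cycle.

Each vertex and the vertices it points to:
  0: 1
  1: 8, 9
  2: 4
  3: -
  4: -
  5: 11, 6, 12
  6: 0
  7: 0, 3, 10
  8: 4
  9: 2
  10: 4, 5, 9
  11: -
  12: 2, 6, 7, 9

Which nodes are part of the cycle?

5, 7, 10, 12

DFS with gray/black marking from 5:
5 gray
  11 gray
  11 black
  6 gray
    0 gray
      1 gray
        8 gray
          4 gray
          4 black
        8 black
        9 gray
          2 gray
            2→4: 4 black — skip
          2 black
        9 black
      1 black
    0 black
  6 black
  12 gray
    12→2: 2 black — skip
    12→6: 6 black — skip
    7 gray
      7→0: 0 black — skip
      3 gray
      3 black
      10 gray
        10→4: 4 black — skip
        10→5: 5 is gray → back edge
Back edge closes the cycle 5 → 12 → 7 → 10 → 5; its vertices are {5, 7, 10, 12}.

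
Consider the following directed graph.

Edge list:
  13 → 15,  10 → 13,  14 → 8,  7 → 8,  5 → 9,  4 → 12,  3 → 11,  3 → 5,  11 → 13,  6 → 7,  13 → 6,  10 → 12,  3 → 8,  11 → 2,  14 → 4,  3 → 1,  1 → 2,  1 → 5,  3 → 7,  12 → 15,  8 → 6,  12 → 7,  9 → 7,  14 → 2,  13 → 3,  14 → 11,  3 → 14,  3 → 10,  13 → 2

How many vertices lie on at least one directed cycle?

8

A vertex is on a directed cycle iff it belongs to a strongly connected component of size ≥ 2 (or has a self-loop).
The vertices on cycles are {3, 6, 7, 8, 10, 11, 13, 14} — 8 in total.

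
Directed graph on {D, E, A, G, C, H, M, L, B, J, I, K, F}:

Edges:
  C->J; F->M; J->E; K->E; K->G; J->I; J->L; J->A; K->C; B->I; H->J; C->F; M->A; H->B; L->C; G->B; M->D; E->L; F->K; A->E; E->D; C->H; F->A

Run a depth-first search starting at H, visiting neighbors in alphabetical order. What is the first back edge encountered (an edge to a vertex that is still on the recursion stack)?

DFS from H (visiting neighbors in alphabetical order); mark gray on enter, black on exit:
H gray
  B gray
    I gray
    I black
  B black
  J gray
    A gray
      E gray
        D gray
        D black
        L gray
          C gray
            F gray
              F→A: A is gray → back edge
First back edge: F → A.

F->A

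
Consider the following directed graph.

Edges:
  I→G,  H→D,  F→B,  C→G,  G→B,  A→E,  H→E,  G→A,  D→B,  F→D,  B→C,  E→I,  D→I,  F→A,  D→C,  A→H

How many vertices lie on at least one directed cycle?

8

A vertex is on a directed cycle iff it belongs to a strongly connected component of size ≥ 2 (or has a self-loop).
The vertices on cycles are {A, B, C, D, E, G, H, I} — 8 in total.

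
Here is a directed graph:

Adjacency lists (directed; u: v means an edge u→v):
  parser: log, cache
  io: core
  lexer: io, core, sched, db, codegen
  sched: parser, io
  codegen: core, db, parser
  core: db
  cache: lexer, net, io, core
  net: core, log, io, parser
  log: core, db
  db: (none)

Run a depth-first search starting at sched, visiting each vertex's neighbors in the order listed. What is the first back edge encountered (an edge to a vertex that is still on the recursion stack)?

lexer→sched

DFS from sched (visiting each vertex's neighbors in the order listed); mark gray on enter, black on exit:
sched gray
  parser gray
    log gray
      core gray
        db gray
        db black
      core black
      log→db: db black — skip
    log black
    cache gray
      lexer gray
        io gray
          io→core: core black — skip
        io black
        lexer→core: core black — skip
        lexer→sched: sched is gray → back edge
First back edge: lexer → sched.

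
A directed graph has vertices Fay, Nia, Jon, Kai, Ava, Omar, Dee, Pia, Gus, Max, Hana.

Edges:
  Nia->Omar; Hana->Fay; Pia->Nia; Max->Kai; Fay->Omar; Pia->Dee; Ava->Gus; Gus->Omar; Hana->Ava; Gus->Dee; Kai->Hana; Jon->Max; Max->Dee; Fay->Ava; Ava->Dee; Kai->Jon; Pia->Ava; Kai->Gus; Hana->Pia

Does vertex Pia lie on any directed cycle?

No

Pia lies on a cycle iff there is a path from Pia back to itself.
Exploring from Pia, it never reaches itself; equivalently, its strongly connected component is a singleton.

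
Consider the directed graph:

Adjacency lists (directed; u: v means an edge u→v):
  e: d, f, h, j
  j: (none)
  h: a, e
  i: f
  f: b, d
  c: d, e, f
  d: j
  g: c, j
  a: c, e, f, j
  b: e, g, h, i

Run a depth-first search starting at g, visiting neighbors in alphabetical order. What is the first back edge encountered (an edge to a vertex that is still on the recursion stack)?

b→e

DFS from g (visiting neighbors in alphabetical order); mark gray on enter, black on exit:
g gray
  c gray
    d gray
      j gray
      j black
    d black
    e gray
      e→d: d black — skip
      f gray
        b gray
          b→e: e is gray → back edge
First back edge: b → e.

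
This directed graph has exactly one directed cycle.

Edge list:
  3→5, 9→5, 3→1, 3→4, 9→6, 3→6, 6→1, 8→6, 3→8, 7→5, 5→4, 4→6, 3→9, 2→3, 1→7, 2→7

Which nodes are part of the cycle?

1, 4, 5, 6, 7

DFS with gray/black marking from 4:
4 gray
  6 gray
    1 gray
      7 gray
        5 gray
          5→4: 4 is gray → back edge
Back edge closes the cycle 4 → 6 → 1 → 7 → 5 → 4; its vertices are {1, 4, 5, 6, 7}.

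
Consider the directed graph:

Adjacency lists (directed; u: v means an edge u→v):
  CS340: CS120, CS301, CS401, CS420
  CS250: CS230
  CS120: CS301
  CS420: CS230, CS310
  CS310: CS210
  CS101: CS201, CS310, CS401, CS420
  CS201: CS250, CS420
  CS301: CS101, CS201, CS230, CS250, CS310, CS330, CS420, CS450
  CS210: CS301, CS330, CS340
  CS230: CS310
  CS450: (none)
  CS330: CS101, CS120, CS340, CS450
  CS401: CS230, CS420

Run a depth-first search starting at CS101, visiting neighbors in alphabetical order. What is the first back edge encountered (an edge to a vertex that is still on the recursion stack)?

DFS from CS101 (visiting neighbors in alphabetical order); mark gray on enter, black on exit:
CS101 gray
  CS201 gray
    CS250 gray
      CS230 gray
        CS310 gray
          CS210 gray
            CS301 gray
              CS301→CS101: CS101 is gray → back edge
First back edge: CS301 → CS101.

CS301->CS101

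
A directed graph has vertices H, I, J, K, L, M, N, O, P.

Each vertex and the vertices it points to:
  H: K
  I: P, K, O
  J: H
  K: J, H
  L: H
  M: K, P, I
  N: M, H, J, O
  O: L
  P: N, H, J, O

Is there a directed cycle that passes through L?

No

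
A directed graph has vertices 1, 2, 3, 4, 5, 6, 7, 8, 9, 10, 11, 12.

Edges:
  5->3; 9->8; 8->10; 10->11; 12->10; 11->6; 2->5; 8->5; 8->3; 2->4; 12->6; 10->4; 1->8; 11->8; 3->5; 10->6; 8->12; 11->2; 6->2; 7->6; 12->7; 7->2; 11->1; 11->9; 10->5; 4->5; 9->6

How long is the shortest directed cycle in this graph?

2

For each vertex v, BFS finds the shortest path from v back to v.
The shortest such closed walk is 3 → 5 → 3, length 2.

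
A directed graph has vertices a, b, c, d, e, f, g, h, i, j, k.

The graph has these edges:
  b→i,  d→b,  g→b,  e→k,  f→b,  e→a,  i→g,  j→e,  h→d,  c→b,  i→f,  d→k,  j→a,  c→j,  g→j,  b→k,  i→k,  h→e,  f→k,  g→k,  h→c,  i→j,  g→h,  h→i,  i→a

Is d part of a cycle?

d is on a cycle iff d can reach itself via ≥1 edge.
d → b → i → g → h → d — yes.

Yes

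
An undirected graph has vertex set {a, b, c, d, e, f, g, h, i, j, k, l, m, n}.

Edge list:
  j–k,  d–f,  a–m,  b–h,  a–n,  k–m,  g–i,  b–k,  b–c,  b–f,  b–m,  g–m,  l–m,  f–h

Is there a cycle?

DFS, tracking each vertex's parent; an edge to a visited non-parent vertex closes a cycle.
Start from m:
visit m (parent –)
  visit a (parent m)
    visit n (parent a)
      n–a: parent, skip
    a–m: parent, skip
  visit b (parent m)
    visit h (parent b)
      h–b: parent, skip
      visit f (parent h)
        visit d (parent f)
          d–f: parent, skip
        f–h: parent, skip
        f–b: b visited and ≠ parent → cycle
Cycle: b – h – f – b.

Yes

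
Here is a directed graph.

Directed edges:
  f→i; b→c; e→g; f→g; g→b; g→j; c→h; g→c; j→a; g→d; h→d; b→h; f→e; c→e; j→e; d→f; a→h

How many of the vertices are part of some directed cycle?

A vertex is on a directed cycle iff it belongs to a strongly connected component of size ≥ 2 (or has a self-loop).
The vertices on cycles are {a, b, c, d, e, f, g, h, j} — 9 in total.

9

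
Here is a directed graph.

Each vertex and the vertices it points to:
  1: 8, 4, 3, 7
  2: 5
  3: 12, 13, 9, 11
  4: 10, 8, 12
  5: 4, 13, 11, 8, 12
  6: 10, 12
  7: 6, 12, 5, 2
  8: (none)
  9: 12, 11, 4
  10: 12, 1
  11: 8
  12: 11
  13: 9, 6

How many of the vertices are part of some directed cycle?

10

A vertex is on a directed cycle iff it belongs to a strongly connected component of size ≥ 2 (or has a self-loop).
The vertices on cycles are {1, 2, 3, 4, 5, 6, 7, 9, 10, 13} — 10 in total.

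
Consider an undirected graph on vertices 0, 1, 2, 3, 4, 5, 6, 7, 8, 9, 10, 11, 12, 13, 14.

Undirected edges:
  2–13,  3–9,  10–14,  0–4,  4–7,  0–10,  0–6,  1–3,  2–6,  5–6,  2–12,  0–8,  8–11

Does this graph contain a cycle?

No

DFS, tracking each vertex's parent; an edge to a visited non-parent vertex closes a cycle.
Start from 2:
visit 2 (parent –)
  visit 6 (parent 2)
    visit 5 (parent 6)
      5–6: parent, skip
    6–2: parent, skip
    visit 0 (parent 6)
      visit 4 (parent 0)
        visit 7 (parent 4)
          7–4: parent, skip
        4–0: parent, skip
      visit 8 (parent 0)
        visit 11 (parent 8)
          11–8: parent, skip
        8–0: parent, skip
      visit 10 (parent 0)
        10–0: parent, skip
        visit 14 (parent 10)
          14–10: parent, skip
      0–6: parent, skip
  visit 12 (parent 2)
    12–2: parent, skip
  visit 13 (parent 2)
    13–2: parent, skip
visit 1 (parent –)
  visit 3 (parent 1)
    3–1: parent, skip
    visit 9 (parent 3)
      9–3: parent, skip
No non-parent visited neighbor found — the graph is a forest.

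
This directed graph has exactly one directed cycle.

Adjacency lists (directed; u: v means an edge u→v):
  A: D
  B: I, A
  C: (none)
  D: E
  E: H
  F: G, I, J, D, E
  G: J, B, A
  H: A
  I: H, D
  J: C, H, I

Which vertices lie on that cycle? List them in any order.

DFS with gray/black marking from E:
E gray
  H gray
    A gray
      D gray
        D→E: E is gray → back edge
Back edge closes the cycle E → H → A → D → E; its vertices are {A, D, E, H}.

A, D, E, H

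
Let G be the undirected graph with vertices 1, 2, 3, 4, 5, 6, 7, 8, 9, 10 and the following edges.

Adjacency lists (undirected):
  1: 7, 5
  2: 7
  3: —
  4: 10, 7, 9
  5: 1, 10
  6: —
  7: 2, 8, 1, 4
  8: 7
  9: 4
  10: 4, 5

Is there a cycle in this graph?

DFS, tracking each vertex's parent; an edge to a visited non-parent vertex closes a cycle.
Start from 9:
visit 9 (parent –)
  visit 4 (parent 9)
    visit 10 (parent 4)
      10–4: parent, skip
      visit 5 (parent 10)
        visit 1 (parent 5)
          visit 7 (parent 1)
            visit 2 (parent 7)
              2–7: parent, skip
            visit 8 (parent 7)
              8–7: parent, skip
            7–1: parent, skip
            7–4: 4 visited and ≠ parent → cycle
Cycle: 4 – 10 – 5 – 1 – 7 – 4.

Yes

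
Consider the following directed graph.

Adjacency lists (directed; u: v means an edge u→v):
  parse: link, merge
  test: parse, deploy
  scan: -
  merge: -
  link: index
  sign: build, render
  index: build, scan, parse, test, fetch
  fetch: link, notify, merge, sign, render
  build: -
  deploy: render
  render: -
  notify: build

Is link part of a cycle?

link is on a cycle iff link can reach itself via ≥1 edge.
link → index → parse → link — yes.

Yes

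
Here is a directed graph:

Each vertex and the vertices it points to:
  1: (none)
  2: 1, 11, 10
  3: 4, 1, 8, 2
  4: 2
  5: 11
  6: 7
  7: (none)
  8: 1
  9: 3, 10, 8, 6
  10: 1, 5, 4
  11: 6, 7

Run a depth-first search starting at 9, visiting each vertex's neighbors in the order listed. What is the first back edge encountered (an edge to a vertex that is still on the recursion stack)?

10→4

DFS from 9 (visiting each vertex's neighbors in the order listed); mark gray on enter, black on exit:
9 gray
  3 gray
    4 gray
      2 gray
        1 gray
        1 black
        11 gray
          6 gray
            7 gray
            7 black
          6 black
          11→7: 7 black — skip
        11 black
        10 gray
          10→1: 1 black — skip
          5 gray
            5→11: 11 black — skip
          5 black
          10→4: 4 is gray → back edge
First back edge: 10 → 4.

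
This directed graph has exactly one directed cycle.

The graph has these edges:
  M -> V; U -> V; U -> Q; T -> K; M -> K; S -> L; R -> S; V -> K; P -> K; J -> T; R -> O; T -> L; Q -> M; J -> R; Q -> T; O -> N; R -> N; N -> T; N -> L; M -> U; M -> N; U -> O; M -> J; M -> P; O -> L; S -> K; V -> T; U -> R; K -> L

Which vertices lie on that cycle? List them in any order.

M, Q, U

DFS with gray/black marking from M:
M gray
  N gray
    L gray
    L black
    T gray
      T→L: L black — skip
      K gray
        K→L: L black — skip
      K black
    T black
  N black
  U gray
    O gray
      O→L: L black — skip
      O→N: N black — skip
    O black
    V gray
      V→T: T black — skip
      V→K: K black — skip
    V black
    Q gray
      Q→T: T black — skip
      Q→M: M is gray → back edge
Back edge closes the cycle M → U → Q → M; its vertices are {M, Q, U}.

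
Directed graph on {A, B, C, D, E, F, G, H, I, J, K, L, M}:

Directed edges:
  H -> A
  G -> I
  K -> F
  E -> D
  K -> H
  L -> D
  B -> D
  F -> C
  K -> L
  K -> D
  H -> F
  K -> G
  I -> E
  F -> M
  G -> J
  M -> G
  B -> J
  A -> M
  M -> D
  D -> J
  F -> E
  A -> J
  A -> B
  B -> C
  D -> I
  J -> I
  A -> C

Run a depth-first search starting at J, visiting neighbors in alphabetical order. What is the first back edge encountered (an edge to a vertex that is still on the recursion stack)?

D->I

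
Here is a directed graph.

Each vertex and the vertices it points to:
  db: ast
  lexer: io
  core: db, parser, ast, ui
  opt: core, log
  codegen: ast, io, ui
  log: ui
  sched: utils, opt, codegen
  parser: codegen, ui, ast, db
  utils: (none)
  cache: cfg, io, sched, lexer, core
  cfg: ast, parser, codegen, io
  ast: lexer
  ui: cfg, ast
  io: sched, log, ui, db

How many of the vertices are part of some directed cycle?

12

A vertex is on a directed cycle iff it belongs to a strongly connected component of size ≥ 2 (or has a self-loop).
The vertices on cycles are {db, io, ui, ast, cfg, log, opt, core, lexer, sched, parser, codegen} — 12 in total.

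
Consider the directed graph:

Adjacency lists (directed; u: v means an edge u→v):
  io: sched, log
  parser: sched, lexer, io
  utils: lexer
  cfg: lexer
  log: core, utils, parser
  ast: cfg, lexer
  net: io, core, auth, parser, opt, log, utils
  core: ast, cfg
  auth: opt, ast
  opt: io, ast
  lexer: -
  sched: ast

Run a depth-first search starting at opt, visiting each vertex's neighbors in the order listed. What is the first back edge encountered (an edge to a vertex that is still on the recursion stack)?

DFS from opt (visiting each vertex's neighbors in the order listed); mark gray on enter, black on exit:
opt gray
  io gray
    sched gray
      ast gray
        cfg gray
          lexer gray
          lexer black
        cfg black
        ast→lexer: lexer black — skip
      ast black
    sched black
    log gray
      core gray
        core→ast: ast black — skip
        core→cfg: cfg black — skip
      core black
      utils gray
        utils→lexer: lexer black — skip
      utils black
      parser gray
        parser→sched: sched black — skip
        parser→lexer: lexer black — skip
        parser→io: io is gray → back edge
First back edge: parser → io.

parser->io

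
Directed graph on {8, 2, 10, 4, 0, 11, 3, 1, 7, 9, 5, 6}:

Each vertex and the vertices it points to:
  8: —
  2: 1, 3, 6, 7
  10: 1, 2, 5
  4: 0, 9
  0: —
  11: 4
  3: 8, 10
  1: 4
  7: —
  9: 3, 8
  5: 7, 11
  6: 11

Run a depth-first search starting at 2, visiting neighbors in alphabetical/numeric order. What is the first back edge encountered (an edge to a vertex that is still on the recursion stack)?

10→1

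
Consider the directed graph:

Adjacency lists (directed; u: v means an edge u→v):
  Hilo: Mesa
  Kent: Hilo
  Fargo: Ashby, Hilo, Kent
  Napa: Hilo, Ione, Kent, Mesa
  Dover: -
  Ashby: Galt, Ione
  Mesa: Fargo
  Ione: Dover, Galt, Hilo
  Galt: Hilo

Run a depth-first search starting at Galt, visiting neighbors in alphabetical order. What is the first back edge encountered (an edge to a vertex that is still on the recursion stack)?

Ashby->Galt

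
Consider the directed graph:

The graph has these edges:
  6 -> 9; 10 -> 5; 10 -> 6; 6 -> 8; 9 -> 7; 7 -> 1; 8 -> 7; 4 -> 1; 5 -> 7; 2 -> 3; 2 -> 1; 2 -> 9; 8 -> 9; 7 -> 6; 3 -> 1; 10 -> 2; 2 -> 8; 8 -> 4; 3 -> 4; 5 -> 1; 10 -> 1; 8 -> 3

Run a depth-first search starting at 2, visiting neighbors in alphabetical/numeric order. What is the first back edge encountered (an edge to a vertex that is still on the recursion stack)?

6->8

DFS from 2 (visiting neighbors in alphabetical/numeric order); mark gray on enter, black on exit:
2 gray
  1 gray
  1 black
  3 gray
    3→1: 1 black — skip
    4 gray
      4→1: 1 black — skip
    4 black
  3 black
  8 gray
    8→3: 3 black — skip
    8→4: 4 black — skip
    7 gray
      7→1: 1 black — skip
      6 gray
        6→8: 8 is gray → back edge
First back edge: 6 → 8.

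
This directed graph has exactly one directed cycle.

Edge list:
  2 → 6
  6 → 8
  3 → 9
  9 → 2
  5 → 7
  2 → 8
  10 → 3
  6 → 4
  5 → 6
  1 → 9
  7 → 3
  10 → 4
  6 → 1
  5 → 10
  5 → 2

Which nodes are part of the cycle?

DFS with gray/black marking from 2:
2 gray
  6 gray
    4 gray
    4 black
    8 gray
    8 black
    1 gray
      9 gray
        9→2: 2 is gray → back edge
Back edge closes the cycle 2 → 6 → 1 → 9 → 2; its vertices are {1, 2, 6, 9}.

1, 2, 6, 9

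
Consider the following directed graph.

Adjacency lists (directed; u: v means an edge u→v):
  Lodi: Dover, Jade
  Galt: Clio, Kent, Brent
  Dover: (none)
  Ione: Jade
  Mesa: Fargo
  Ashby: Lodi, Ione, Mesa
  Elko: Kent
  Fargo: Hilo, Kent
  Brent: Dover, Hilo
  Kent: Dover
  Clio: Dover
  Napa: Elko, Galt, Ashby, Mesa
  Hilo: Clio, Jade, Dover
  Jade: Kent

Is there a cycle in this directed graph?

No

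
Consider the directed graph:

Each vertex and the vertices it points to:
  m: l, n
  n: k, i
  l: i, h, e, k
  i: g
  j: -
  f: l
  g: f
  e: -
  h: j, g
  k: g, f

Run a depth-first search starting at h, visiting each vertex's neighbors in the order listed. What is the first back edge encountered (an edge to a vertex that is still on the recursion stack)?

DFS from h (visiting each vertex's neighbors in the order listed); mark gray on enter, black on exit:
h gray
  j gray
  j black
  g gray
    f gray
      l gray
        i gray
          i→g: g is gray → back edge
First back edge: i → g.

i->g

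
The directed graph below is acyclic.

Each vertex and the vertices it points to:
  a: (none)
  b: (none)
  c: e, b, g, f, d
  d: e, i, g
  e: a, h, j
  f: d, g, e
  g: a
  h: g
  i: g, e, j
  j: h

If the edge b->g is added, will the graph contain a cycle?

No

Adding b→g creates a cycle iff g can already reach b.
Explore from g: no path reaches b. The graph stays acyclic.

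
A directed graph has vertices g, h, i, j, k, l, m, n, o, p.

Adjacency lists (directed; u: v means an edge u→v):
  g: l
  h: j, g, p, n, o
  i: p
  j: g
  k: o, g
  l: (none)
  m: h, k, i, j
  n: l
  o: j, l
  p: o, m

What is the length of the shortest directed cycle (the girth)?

For each vertex v, BFS finds the shortest path from v back to v.
The shortest such closed walk is i → p → m → i, length 3.

3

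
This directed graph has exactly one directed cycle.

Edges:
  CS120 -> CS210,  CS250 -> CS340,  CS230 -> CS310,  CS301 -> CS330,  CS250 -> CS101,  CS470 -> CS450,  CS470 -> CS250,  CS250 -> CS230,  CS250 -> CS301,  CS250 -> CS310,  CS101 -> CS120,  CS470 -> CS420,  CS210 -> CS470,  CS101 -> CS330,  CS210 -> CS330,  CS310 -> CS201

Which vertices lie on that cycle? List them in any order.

DFS with gray/black marking from CS470:
CS470 gray
  CS420 gray
  CS420 black
  CS450 gray
  CS450 black
  CS250 gray
    CS230 gray
      CS310 gray
        CS201 gray
        CS201 black
      CS310 black
    CS230 black
    CS301 gray
      CS330 gray
      CS330 black
    CS301 black
    CS340 gray
    CS340 black
    CS101 gray
      CS120 gray
        CS210 gray
          CS210→CS470: CS470 is gray → back edge
Back edge closes the cycle CS470 → CS250 → CS101 → CS120 → CS210 → CS470; its vertices are {CS101, CS120, CS210, CS250, CS470}.

CS101, CS120, CS210, CS250, CS470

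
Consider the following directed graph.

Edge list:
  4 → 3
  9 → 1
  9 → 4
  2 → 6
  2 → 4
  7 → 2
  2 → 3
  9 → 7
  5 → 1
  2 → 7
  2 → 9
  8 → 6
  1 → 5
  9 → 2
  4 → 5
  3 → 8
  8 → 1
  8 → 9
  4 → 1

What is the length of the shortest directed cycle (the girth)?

2

For each vertex v, BFS finds the shortest path from v back to v.
The shortest such closed walk is 2 → 9 → 2, length 2.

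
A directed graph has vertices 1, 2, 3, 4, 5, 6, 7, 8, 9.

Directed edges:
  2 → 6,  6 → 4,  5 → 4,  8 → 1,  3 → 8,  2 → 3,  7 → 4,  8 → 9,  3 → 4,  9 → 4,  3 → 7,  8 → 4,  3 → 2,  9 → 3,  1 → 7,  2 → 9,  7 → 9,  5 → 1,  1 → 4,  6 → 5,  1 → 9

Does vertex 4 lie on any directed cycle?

4 lies on a cycle iff there is a path from 4 back to itself.
Exploring from 4, it never reaches itself; equivalently, its strongly connected component is a singleton.

No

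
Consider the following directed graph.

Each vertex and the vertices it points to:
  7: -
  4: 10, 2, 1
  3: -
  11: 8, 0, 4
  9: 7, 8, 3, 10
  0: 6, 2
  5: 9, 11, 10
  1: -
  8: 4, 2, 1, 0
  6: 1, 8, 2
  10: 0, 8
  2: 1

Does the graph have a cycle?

Yes

DFS with white/gray/black marking, starting from 2:
2 gray
  1 gray
  1 black
2 black
7 gray
7 black
4 gray
  10 gray
    0 gray
      6 gray
        6→1: 1 black — skip
        8 gray
          8→4: 4 is gray → back edge
Back edge found, so a cycle exists: 4 → 10 → 0 → 6 → 8 → 4.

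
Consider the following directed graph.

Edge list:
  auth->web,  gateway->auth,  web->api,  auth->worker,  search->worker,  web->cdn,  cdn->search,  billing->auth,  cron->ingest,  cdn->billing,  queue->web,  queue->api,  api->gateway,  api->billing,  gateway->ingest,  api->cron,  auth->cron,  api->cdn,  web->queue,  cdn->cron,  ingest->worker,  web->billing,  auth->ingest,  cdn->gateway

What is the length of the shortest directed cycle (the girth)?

For each vertex v, BFS finds the shortest path from v back to v.
The shortest such closed walk is queue → web → queue, length 2.

2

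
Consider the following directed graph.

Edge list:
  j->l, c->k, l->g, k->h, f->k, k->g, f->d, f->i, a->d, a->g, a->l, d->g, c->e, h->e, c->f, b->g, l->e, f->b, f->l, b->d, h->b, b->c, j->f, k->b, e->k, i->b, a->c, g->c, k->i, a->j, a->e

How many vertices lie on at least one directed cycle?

A vertex is on a directed cycle iff it belongs to a strongly connected component of size ≥ 2 (or has a self-loop).
The vertices on cycles are {b, c, d, e, f, g, h, i, k, l} — 10 in total.

10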